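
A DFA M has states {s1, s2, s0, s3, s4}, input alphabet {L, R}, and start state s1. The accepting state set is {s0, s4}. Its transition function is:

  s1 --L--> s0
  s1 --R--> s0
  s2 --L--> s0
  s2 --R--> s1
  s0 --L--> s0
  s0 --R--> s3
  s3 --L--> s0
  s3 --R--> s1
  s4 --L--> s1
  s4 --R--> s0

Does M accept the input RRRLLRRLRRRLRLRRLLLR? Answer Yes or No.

No

s1 → s0 → s3 → s1 → s0 → s0 → s3 → s1 → s0 → s3 → s1 → s0 → s0 → s3 → s0 → s3 → s1 → s0 → s0 → s0 → s3
End state s3 is not accepting.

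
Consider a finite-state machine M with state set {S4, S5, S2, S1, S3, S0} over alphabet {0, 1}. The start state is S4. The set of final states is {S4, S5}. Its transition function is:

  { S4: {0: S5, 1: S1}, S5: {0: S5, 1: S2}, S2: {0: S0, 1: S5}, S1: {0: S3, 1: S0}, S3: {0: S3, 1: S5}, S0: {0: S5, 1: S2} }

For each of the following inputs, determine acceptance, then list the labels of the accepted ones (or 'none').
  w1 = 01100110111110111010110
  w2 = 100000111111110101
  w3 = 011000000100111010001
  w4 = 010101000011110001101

w1:
  start at S4
  read '0': S4 → S5
  read '1': S5 → S2
  read '1': S2 → S5
  read '0': S5 → S5
  read '0': S5 → S5
  read '1': S5 → S2
  read '1': S2 → S5
  read '0': S5 → S5
  read '1': S5 → S2
  read '1': S2 → S5
  read '1': S5 → S2
  read '1': S2 → S5
  read '1': S5 → S2
  read '0': S2 → S0
  read '1': S0 → S2
  read '1': S2 → S5
  read '1': S5 → S2
  read '0': S2 → S0
  read '1': S0 → S2
  read '0': S2 → S0
  read '1': S0 → S2
  read '1': S2 → S5
  read '0': S5 → S5
  end S5, accepted
w2:
  start at S4
  read '1': S4 → S1
  read '0': S1 → S3
  read '0': S3 → S3
  read '0': S3 → S3
  read '0': S3 → S3
  read '0': S3 → S3
  read '1': S3 → S5
  read '1': S5 → S2
  read '1': S2 → S5
  read '1': S5 → S2
  read '1': S2 → S5
  read '1': S5 → S2
  read '1': S2 → S5
  read '1': S5 → S2
  read '0': S2 → S0
  read '1': S0 → S2
  read '0': S2 → S0
  read '1': S0 → S2
  end S2, rejected
w3:
  start at S4
  read '0': S4 → S5
  read '1': S5 → S2
  read '1': S2 → S5
  read '0': S5 → S5
  read '0': S5 → S5
  read '0': S5 → S5
  read '0': S5 → S5
  read '0': S5 → S5
  read '0': S5 → S5
  read '1': S5 → S2
  read '0': S2 → S0
  read '0': S0 → S5
  read '1': S5 → S2
  read '1': S2 → S5
  read '1': S5 → S2
  read '0': S2 → S0
  read '1': S0 → S2
  read '0': S2 → S0
  read '0': S0 → S5
  read '0': S5 → S5
  read '1': S5 → S2
  end S2, rejected
w4:
  start at S4
  read '0': S4 → S5
  read '1': S5 → S2
  read '0': S2 → S0
  read '1': S0 → S2
  read '0': S2 → S0
  read '1': S0 → S2
  read '0': S2 → S0
  read '0': S0 → S5
  read '0': S5 → S5
  read '0': S5 → S5
  read '1': S5 → S2
  read '1': S2 → S5
  read '1': S5 → S2
  read '1': S2 → S5
  read '0': S5 → S5
  read '0': S5 → S5
  read '0': S5 → S5
  read '1': S5 → S2
  read '1': S2 → S5
  read '0': S5 → S5
  read '1': S5 → S2
  end S2, rejected

w1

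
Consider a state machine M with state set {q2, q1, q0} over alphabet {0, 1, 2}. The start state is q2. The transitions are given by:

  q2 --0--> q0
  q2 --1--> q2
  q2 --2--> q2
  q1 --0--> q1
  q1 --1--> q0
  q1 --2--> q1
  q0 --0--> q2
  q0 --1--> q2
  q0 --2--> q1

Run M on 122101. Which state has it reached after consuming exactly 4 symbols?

q2

start at q2
read '1': q2 → q2
read '2': q2 → q2
read '2': q2 → q2
read '1': q2 → q2
After 4 symbols: q2.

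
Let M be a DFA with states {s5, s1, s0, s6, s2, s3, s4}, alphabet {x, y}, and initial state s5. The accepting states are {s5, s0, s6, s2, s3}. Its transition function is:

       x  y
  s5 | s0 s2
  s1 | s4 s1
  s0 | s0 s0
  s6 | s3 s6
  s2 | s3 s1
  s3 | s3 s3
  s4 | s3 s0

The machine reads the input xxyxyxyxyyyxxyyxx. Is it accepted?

Yes

s5 → s0 → s0 → s0 → s0 → s0 → s0 → s0 → s0 → s0 → s0 → s0 → s0 → s0 → s0 → s0 → s0 → s0
End state s0 is accepting.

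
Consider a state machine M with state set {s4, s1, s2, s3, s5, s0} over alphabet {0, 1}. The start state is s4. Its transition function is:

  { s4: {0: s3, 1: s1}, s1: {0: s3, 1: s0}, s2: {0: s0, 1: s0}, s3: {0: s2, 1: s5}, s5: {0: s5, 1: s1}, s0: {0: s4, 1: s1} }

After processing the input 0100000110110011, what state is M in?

s1

s4 → s3 → s5 → s5 → s5 → s5 → s5 → s5 → s1 → s0 → s4 → s1 → s0 → s4 → s3 → s5 → s1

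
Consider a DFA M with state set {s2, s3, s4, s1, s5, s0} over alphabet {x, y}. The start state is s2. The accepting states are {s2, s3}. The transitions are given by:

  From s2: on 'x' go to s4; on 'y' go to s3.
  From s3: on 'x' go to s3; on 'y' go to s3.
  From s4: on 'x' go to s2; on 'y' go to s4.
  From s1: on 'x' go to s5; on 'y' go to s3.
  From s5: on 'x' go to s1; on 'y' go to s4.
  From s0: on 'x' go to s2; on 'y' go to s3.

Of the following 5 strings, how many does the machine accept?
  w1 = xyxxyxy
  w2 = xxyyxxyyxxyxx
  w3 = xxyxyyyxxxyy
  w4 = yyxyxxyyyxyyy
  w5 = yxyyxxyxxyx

5

w1:
  start at s2
  read 'x': s2 → s4
  read 'y': s4 → s4
  read 'x': s4 → s2
  read 'x': s2 → s4
  read 'y': s4 → s4
  read 'x': s4 → s2
  read 'y': s2 → s3
  end s3, accepted
w2:
  start at s2
  read 'x': s2 → s4
  read 'x': s4 → s2
  read 'y': s2 → s3
  read 'y': s3 → s3
  read 'x': s3 → s3
  read 'x': s3 → s3
  read 'y': s3 → s3
  read 'y': s3 → s3
  read 'x': s3 → s3
  read 'x': s3 → s3
  read 'y': s3 → s3
  read 'x': s3 → s3
  read 'x': s3 → s3
  end s3, accepted
w3:
  start at s2
  read 'x': s2 → s4
  read 'x': s4 → s2
  read 'y': s2 → s3
  read 'x': s3 → s3
  read 'y': s3 → s3
  read 'y': s3 → s3
  read 'y': s3 → s3
  read 'x': s3 → s3
  read 'x': s3 → s3
  read 'x': s3 → s3
  read 'y': s3 → s3
  read 'y': s3 → s3
  end s3, accepted
w4:
  start at s2
  read 'y': s2 → s3
  read 'y': s3 → s3
  read 'x': s3 → s3
  read 'y': s3 → s3
  read 'x': s3 → s3
  read 'x': s3 → s3
  read 'y': s3 → s3
  read 'y': s3 → s3
  read 'y': s3 → s3
  read 'x': s3 → s3
  read 'y': s3 → s3
  read 'y': s3 → s3
  read 'y': s3 → s3
  end s3, accepted
w5:
  start at s2
  read 'y': s2 → s3
  read 'x': s3 → s3
  read 'y': s3 → s3
  read 'y': s3 → s3
  read 'x': s3 → s3
  read 'x': s3 → s3
  read 'y': s3 → s3
  read 'x': s3 → s3
  read 'x': s3 → s3
  read 'y': s3 → s3
  read 'x': s3 → s3
  end s3, accepted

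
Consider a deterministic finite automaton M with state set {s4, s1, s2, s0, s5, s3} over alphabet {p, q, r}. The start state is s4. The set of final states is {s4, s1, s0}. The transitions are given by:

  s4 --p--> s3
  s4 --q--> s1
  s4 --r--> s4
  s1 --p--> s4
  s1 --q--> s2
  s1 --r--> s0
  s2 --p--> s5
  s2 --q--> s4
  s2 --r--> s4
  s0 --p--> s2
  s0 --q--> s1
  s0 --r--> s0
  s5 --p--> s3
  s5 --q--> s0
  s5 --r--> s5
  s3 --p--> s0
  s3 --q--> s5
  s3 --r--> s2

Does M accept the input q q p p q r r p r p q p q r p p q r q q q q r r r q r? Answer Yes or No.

start at s4
read 'q': s4 → s1
read 'q': s1 → s2
read 'p': s2 → s5
read 'p': s5 → s3
read 'q': s3 → s5
read 'r': s5 → s5
read 'r': s5 → s5
read 'p': s5 → s3
read 'r': s3 → s2
read 'p': s2 → s5
read 'q': s5 → s0
read 'p': s0 → s2
read 'q': s2 → s4
read 'r': s4 → s4
read 'p': s4 → s3
read 'p': s3 → s0
read 'q': s0 → s1
read 'r': s1 → s0
read 'q': s0 → s1
read 'q': s1 → s2
read 'q': s2 → s4
read 'q': s4 → s1
read 'r': s1 → s0
read 'r': s0 → s0
read 'r': s0 → s0
read 'q': s0 → s1
read 'r': s1 → s0
End state s0 is accepting.

Yes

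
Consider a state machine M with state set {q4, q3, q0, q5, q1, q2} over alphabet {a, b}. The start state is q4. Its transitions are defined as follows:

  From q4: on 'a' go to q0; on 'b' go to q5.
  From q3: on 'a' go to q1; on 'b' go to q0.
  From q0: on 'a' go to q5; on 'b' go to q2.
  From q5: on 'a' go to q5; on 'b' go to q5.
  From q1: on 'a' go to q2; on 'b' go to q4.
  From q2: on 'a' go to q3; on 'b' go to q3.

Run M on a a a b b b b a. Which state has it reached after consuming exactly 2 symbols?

q5

q4 → q0 → q5
After 2 symbols: q5.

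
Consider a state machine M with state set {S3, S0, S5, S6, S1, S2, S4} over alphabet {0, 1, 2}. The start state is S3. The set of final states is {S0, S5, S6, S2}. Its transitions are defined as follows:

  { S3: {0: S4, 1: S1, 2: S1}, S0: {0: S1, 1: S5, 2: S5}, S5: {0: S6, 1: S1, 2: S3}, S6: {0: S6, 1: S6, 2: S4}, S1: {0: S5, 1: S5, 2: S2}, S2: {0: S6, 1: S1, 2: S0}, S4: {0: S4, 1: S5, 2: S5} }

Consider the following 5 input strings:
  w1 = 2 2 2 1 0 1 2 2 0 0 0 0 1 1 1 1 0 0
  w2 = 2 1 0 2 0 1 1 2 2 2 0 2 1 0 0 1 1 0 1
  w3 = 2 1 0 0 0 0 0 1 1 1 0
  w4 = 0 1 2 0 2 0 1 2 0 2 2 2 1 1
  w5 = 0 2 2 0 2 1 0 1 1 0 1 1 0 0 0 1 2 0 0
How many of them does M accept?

3

w1:
  start at S3
  read '2': S3 → S1
  read '2': S1 → S2
  read '2': S2 → S0
  read '1': S0 → S5
  read '0': S5 → S6
  read '1': S6 → S6
  read '2': S6 → S4
  read '2': S4 → S5
  read '0': S5 → S6
  read '0': S6 → S6
  read '0': S6 → S6
  read '0': S6 → S6
  read '1': S6 → S6
  read '1': S6 → S6
  read '1': S6 → S6
  read '1': S6 → S6
  read '0': S6 → S6
  read '0': S6 → S6
  end S6, accepted
w2:
  start at S3
  read '2': S3 → S1
  read '1': S1 → S5
  read '0': S5 → S6
  read '2': S6 → S4
  read '0': S4 → S4
  read '1': S4 → S5
  read '1': S5 → S1
  read '2': S1 → S2
  read '2': S2 → S0
  read '2': S0 → S5
  read '0': S5 → S6
  read '2': S6 → S4
  read '1': S4 → S5
  read '0': S5 → S6
  read '0': S6 → S6
  read '1': S6 → S6
  read '1': S6 → S6
  read '0': S6 → S6
  read '1': S6 → S6
  end S6, accepted
w3:
  start at S3
  read '2': S3 → S1
  read '1': S1 → S5
  read '0': S5 → S6
  read '0': S6 → S6
  read '0': S6 → S6
  read '0': S6 → S6
  read '0': S6 → S6
  read '1': S6 → S6
  read '1': S6 → S6
  read '1': S6 → S6
  read '0': S6 → S6
  end S6, accepted
w4:
  start at S3
  read '0': S3 → S4
  read '1': S4 → S5
  read '2': S5 → S3
  read '0': S3 → S4
  read '2': S4 → S5
  read '0': S5 → S6
  read '1': S6 → S6
  read '2': S6 → S4
  read '0': S4 → S4
  read '2': S4 → S5
  read '2': S5 → S3
  read '2': S3 → S1
  read '1': S1 → S5
  read '1': S5 → S1
  end S1, rejected
w5:
  start at S3
  read '0': S3 → S4
  read '2': S4 → S5
  read '2': S5 → S3
  read '0': S3 → S4
  read '2': S4 → S5
  read '1': S5 → S1
  read '0': S1 → S5
  read '1': S5 → S1
  read '1': S1 → S5
  read '0': S5 → S6
  read '1': S6 → S6
  read '1': S6 → S6
  read '0': S6 → S6
  read '0': S6 → S6
  read '0': S6 → S6
  read '1': S6 → S6
  read '2': S6 → S4
  read '0': S4 → S4
  read '0': S4 → S4
  end S4, rejected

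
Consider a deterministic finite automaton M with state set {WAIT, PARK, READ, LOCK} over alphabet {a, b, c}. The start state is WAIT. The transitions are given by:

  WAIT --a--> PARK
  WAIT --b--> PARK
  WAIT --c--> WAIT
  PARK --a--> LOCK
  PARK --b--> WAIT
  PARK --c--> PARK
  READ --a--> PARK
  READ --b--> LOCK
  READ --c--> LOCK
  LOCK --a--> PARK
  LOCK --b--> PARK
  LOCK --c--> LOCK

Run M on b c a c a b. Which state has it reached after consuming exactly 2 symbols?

start at WAIT
read 'b': WAIT → PARK
read 'c': PARK → PARK
After 2 symbols: PARK.

PARK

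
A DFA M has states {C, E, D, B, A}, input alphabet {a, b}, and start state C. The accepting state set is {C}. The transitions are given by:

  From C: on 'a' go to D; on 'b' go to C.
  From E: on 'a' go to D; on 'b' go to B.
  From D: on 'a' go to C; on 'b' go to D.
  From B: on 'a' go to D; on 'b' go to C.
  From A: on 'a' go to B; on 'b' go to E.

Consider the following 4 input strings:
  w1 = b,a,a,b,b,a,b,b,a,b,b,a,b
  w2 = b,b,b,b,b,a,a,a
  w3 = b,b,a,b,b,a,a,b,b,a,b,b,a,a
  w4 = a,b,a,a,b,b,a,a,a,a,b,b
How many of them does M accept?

w1: Trace: C -b-> C -a-> D -a-> C -b-> C -b-> C -a-> D -b-> D -b-> D -a-> C -b-> C -b-> C -a-> D -b-> D  → end D, rejected
w2: Trace: C -b-> C -b-> C -b-> C -b-> C -b-> C -a-> D -a-> C -a-> D  → end D, rejected
w3: Trace: C -b-> C -b-> C -a-> D -b-> D -b-> D -a-> C -a-> D -b-> D -b-> D -a-> C -b-> C -b-> C -a-> D -a-> C  → end C, accepted
w4: Trace: C -a-> D -b-> D -a-> C -a-> D -b-> D -b-> D -a-> C -a-> D -a-> C -a-> D -b-> D -b-> D  → end D, rejected

1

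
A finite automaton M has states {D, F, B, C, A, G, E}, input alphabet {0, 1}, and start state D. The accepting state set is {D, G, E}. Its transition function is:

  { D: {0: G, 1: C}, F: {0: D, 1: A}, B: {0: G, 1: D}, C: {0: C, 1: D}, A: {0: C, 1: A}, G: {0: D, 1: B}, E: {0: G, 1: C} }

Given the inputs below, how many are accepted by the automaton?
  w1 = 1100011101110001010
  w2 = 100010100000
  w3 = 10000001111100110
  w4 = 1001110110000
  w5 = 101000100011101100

4

w1: D → C → D → G → D → G → B → D → C → C → D → C → D → G → D → G → B → G → B → G  → end G, accepted
w2: D → C → C → C → C → D → G → B → G → D → G → D → G  → end G, accepted
w3: D → C → C → C → C → C → C → C → D → C → D → C → D → G → D → C → D → G  → end G, accepted
w4: D → C → C → C → D → C → D → G → B → D → G → D → G → D  → end D, accepted
w5: D → C → C → D → G → D → G → B → G → D → G → B → D → C → C → D → C → C → C  → end C, rejected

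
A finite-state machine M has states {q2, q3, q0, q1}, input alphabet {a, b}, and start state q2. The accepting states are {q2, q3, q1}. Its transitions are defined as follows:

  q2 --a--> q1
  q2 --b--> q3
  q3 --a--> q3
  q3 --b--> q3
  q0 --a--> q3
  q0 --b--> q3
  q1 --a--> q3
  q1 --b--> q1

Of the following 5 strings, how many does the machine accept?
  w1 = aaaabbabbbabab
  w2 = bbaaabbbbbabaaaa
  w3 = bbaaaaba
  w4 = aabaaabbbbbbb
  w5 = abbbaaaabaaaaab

5

w1: q2 → q1 → q3 → q3 → q3 → q3 → q3 → q3 → q3 → q3 → q3 → q3 → q3 → q3 → q3  → end q3, accepted
w2: q2 → q3 → q3 → q3 → q3 → q3 → q3 → q3 → q3 → q3 → q3 → q3 → q3 → q3 → q3 → q3 → q3  → end q3, accepted
w3: q2 → q3 → q3 → q3 → q3 → q3 → q3 → q3 → q3  → end q3, accepted
w4: q2 → q1 → q3 → q3 → q3 → q3 → q3 → q3 → q3 → q3 → q3 → q3 → q3 → q3  → end q3, accepted
w5: q2 → q1 → q1 → q1 → q1 → q3 → q3 → q3 → q3 → q3 → q3 → q3 → q3 → q3 → q3 → q3  → end q3, accepted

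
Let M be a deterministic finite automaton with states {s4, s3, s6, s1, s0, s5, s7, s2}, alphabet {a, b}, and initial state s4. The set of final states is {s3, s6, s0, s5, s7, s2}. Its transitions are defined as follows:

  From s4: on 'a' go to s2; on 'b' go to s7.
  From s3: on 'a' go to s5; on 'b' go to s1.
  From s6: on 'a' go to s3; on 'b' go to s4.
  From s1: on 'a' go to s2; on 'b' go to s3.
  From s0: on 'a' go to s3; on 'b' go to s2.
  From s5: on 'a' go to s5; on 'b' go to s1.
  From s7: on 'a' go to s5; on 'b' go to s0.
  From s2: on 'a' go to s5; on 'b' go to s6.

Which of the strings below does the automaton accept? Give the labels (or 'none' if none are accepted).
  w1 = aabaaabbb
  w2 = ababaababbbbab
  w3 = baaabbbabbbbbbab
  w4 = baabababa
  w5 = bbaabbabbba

w4, w5

w1: Trace: s4 -a-> s2 -a-> s5 -b-> s1 -a-> s2 -a-> s5 -a-> s5 -b-> s1 -b-> s3 -b-> s1  → end s1, rejected
w2: Trace: s4 -a-> s2 -b-> s6 -a-> s3 -b-> s1 -a-> s2 -a-> s5 -b-> s1 -a-> s2 -b-> s6 -b-> s4 -b-> s7 -b-> s0 -a-> s3 -b-> s1  → end s1, rejected
w3: Trace: s4 -b-> s7 -a-> s5 -a-> s5 -a-> s5 -b-> s1 -b-> s3 -b-> s1 -a-> s2 -b-> s6 -b-> s4 -b-> s7 -b-> s0 -b-> s2 -b-> s6 -a-> s3 -b-> s1  → end s1, rejected
w4: Trace: s4 -b-> s7 -a-> s5 -a-> s5 -b-> s1 -a-> s2 -b-> s6 -a-> s3 -b-> s1 -a-> s2  → end s2, accepted
w5: Trace: s4 -b-> s7 -b-> s0 -a-> s3 -a-> s5 -b-> s1 -b-> s3 -a-> s5 -b-> s1 -b-> s3 -b-> s1 -a-> s2  → end s2, accepted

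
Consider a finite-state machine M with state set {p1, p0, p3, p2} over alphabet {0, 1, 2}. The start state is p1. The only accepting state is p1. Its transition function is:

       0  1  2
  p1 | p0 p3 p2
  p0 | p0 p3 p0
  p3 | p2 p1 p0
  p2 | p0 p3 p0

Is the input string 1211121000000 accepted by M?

No

Trace: p1 -1-> p3 -2-> p0 -1-> p3 -1-> p1 -1-> p3 -2-> p0 -1-> p3 -0-> p2 -0-> p0 -0-> p0 -0-> p0 -0-> p0 -0-> p0
End state p0 is not accepting.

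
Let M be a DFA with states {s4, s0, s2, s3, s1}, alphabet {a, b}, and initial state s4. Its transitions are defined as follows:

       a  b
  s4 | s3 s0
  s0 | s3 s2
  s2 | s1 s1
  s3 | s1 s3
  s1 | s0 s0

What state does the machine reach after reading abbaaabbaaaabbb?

s1

Trace: s4 -a-> s3 -b-> s3 -b-> s3 -a-> s1 -a-> s0 -a-> s3 -b-> s3 -b-> s3 -a-> s1 -a-> s0 -a-> s3 -a-> s1 -b-> s0 -b-> s2 -b-> s1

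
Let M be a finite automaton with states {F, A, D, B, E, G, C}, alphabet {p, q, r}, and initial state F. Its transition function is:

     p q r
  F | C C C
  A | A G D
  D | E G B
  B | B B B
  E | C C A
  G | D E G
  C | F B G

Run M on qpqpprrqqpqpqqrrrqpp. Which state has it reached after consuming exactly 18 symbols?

F → C → F → C → F → C → G → G → E → C → F → C → F → C → B → B → B → B → B
After 18 symbols: B.

B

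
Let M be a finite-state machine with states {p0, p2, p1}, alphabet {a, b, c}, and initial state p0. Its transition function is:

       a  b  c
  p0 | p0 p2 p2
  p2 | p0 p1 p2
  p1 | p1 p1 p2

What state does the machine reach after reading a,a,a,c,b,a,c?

p2

Trace: p0 -a-> p0 -a-> p0 -a-> p0 -c-> p2 -b-> p1 -a-> p1 -c-> p2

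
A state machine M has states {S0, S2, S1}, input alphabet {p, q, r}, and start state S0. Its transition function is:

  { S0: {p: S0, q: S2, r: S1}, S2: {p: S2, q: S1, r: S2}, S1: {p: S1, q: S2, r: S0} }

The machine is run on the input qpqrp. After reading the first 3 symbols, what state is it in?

S1

start at S0
read 'q': S0 → S2
read 'p': S2 → S2
read 'q': S2 → S1
After 3 symbols: S1.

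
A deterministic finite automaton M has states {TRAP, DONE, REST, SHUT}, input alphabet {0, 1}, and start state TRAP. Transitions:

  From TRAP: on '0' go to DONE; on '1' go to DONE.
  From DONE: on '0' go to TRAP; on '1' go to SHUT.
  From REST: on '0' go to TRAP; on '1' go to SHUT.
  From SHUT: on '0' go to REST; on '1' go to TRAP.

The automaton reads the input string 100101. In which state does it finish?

SHUT

Trace: TRAP -1-> DONE -0-> TRAP -0-> DONE -1-> SHUT -0-> REST -1-> SHUT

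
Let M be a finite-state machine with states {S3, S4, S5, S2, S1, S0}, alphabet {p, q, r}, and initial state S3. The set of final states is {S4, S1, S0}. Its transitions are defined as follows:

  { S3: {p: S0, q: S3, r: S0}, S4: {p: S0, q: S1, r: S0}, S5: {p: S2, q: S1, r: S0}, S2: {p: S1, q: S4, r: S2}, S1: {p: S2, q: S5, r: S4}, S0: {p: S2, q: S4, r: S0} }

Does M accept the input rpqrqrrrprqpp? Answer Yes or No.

start at S3
read 'r': S3 → S0
read 'p': S0 → S2
read 'q': S2 → S4
read 'r': S4 → S0
read 'q': S0 → S4
read 'r': S4 → S0
read 'r': S0 → S0
read 'r': S0 → S0
read 'p': S0 → S2
read 'r': S2 → S2
read 'q': S2 → S4
read 'p': S4 → S0
read 'p': S0 → S2
End state S2 is not accepting.

No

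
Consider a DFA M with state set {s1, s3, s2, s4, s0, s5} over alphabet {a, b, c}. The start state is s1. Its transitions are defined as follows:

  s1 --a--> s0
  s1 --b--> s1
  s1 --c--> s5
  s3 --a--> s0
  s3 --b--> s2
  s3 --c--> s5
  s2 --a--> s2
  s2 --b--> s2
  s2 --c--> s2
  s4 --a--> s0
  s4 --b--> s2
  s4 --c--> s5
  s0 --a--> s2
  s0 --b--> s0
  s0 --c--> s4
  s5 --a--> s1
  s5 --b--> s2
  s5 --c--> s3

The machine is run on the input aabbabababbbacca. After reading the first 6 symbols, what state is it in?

s2

start at s1
read 'a': s1 → s0
read 'a': s0 → s2
read 'b': s2 → s2
read 'b': s2 → s2
read 'a': s2 → s2
read 'b': s2 → s2
After 6 symbols: s2.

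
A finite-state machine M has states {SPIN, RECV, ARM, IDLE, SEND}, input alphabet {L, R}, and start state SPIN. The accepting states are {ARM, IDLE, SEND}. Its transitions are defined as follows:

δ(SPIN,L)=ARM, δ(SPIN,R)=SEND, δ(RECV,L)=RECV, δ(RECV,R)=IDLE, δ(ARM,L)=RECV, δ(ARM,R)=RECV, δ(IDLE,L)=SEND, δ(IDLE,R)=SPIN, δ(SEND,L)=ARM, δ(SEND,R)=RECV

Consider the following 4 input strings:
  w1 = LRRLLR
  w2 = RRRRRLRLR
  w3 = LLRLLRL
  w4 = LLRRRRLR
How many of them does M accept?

w1:
  start at SPIN
  read 'L': SPIN → ARM
  read 'R': ARM → RECV
  read 'R': RECV → IDLE
  read 'L': IDLE → SEND
  read 'L': SEND → ARM
  read 'R': ARM → RECV
  end RECV, rejected
w2:
  start at SPIN
  read 'R': SPIN → SEND
  read 'R': SEND → RECV
  read 'R': RECV → IDLE
  read 'R': IDLE → SPIN
  read 'R': SPIN → SEND
  read 'L': SEND → ARM
  read 'R': ARM → RECV
  read 'L': RECV → RECV
  read 'R': RECV → IDLE
  end IDLE, accepted
w3:
  start at SPIN
  read 'L': SPIN → ARM
  read 'L': ARM → RECV
  read 'R': RECV → IDLE
  read 'L': IDLE → SEND
  read 'L': SEND → ARM
  read 'R': ARM → RECV
  read 'L': RECV → RECV
  end RECV, rejected
w4:
  start at SPIN
  read 'L': SPIN → ARM
  read 'L': ARM → RECV
  read 'R': RECV → IDLE
  read 'R': IDLE → SPIN
  read 'R': SPIN → SEND
  read 'R': SEND → RECV
  read 'L': RECV → RECV
  read 'R': RECV → IDLE
  end IDLE, accepted

2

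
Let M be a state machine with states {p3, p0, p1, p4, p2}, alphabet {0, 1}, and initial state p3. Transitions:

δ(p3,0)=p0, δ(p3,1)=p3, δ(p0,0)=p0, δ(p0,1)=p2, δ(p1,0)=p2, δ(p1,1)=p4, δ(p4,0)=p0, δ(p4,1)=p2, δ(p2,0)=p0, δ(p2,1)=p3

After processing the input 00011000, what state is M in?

p0

start at p3
read '0': p3 → p0
read '0': p0 → p0
read '0': p0 → p0
read '1': p0 → p2
read '1': p2 → p3
read '0': p3 → p0
read '0': p0 → p0
read '0': p0 → p0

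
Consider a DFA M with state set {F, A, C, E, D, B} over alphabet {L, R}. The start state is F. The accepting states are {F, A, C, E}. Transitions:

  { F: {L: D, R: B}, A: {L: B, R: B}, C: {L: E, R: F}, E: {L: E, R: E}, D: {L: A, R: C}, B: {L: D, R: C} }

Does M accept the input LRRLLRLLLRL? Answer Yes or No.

Yes

F → D → C → F → D → A → B → D → A → B → C → E
End state E is accepting.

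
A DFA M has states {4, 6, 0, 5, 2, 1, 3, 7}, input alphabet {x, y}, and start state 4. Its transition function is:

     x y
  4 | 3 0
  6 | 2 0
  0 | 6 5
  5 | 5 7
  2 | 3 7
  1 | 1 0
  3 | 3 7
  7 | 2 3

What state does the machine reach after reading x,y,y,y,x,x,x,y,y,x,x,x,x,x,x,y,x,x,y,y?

Trace: 4 -x-> 3 -y-> 7 -y-> 3 -y-> 7 -x-> 2 -x-> 3 -x-> 3 -y-> 7 -y-> 3 -x-> 3 -x-> 3 -x-> 3 -x-> 3 -x-> 3 -x-> 3 -y-> 7 -x-> 2 -x-> 3 -y-> 7 -y-> 3

3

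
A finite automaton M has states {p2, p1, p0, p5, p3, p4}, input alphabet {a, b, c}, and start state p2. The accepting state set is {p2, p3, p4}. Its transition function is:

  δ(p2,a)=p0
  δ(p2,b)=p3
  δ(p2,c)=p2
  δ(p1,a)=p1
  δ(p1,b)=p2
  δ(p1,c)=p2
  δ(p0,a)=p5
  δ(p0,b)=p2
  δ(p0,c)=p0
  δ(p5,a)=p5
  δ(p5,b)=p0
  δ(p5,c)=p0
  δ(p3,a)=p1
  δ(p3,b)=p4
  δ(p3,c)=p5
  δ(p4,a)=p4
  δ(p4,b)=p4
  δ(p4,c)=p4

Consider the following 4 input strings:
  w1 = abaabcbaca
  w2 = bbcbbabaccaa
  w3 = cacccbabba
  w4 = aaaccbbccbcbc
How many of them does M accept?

w1: p2 → p0 → p2 → p0 → p5 → p0 → p0 → p2 → p0 → p0 → p5  → end p5, rejected
w2: p2 → p3 → p4 → p4 → p4 → p4 → p4 → p4 → p4 → p4 → p4 → p4 → p4  → end p4, accepted
w3: p2 → p2 → p0 → p0 → p0 → p0 → p2 → p0 → p2 → p3 → p1  → end p1, rejected
w4: p2 → p0 → p5 → p5 → p0 → p0 → p2 → p3 → p5 → p0 → p2 → p2 → p3 → p5  → end p5, rejected

1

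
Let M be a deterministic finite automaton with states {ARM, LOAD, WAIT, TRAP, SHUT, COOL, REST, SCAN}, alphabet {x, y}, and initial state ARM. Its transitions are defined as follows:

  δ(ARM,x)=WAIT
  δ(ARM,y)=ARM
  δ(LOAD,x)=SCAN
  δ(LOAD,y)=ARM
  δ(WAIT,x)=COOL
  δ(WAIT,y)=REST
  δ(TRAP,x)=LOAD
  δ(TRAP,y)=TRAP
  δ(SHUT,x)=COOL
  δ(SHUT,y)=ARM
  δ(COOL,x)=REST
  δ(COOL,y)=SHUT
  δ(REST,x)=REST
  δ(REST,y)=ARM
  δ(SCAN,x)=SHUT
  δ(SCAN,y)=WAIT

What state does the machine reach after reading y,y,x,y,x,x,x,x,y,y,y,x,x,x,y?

Trace: ARM -y-> ARM -y-> ARM -x-> WAIT -y-> REST -x-> REST -x-> REST -x-> REST -x-> REST -y-> ARM -y-> ARM -y-> ARM -x-> WAIT -x-> COOL -x-> REST -y-> ARM

ARM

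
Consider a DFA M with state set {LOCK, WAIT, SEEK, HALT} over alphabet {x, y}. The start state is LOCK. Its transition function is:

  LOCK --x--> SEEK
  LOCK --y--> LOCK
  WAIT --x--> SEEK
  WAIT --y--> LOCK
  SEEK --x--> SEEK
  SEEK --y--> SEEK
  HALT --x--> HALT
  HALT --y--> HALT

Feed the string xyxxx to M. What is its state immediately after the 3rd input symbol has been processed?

LOCK → SEEK → SEEK → SEEK
After 3 symbols: SEEK.

SEEK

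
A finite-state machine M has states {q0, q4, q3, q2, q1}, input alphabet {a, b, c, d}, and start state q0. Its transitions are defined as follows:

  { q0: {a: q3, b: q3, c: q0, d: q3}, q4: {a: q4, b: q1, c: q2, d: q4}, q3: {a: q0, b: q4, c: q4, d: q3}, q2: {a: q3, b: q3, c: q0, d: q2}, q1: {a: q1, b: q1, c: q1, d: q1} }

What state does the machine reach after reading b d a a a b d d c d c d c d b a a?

start at q0
read 'b': q0 → q3
read 'd': q3 → q3
read 'a': q3 → q0
read 'a': q0 → q3
read 'a': q3 → q0
read 'b': q0 → q3
read 'd': q3 → q3
read 'd': q3 → q3
read 'c': q3 → q4
read 'd': q4 → q4
read 'c': q4 → q2
read 'd': q2 → q2
read 'c': q2 → q0
read 'd': q0 → q3
read 'b': q3 → q4
read 'a': q4 → q4
read 'a': q4 → q4

q4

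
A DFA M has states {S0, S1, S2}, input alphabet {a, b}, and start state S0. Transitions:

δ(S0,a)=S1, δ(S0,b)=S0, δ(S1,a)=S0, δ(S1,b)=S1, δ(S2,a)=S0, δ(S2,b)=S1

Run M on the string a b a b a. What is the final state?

S1

Trace: S0 -a-> S1 -b-> S1 -a-> S0 -b-> S0 -a-> S1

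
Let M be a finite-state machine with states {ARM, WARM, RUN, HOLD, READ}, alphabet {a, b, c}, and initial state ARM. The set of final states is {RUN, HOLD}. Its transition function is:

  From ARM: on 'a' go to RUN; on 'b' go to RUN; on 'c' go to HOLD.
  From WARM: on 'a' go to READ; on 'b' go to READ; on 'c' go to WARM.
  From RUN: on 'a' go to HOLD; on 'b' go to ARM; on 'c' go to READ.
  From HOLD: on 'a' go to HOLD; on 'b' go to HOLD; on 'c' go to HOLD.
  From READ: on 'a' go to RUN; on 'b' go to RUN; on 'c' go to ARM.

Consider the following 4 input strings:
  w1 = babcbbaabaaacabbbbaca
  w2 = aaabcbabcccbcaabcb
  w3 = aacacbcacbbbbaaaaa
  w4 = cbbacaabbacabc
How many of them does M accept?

w1: ARM → RUN → HOLD → HOLD → HOLD → HOLD → HOLD → HOLD → HOLD → HOLD → HOLD → HOLD → HOLD → HOLD → HOLD → HOLD → HOLD → HOLD → HOLD → HOLD → HOLD → HOLD  → end HOLD, accepted
w2: ARM → RUN → HOLD → HOLD → HOLD → HOLD → HOLD → HOLD → HOLD → HOLD → HOLD → HOLD → HOLD → HOLD → HOLD → HOLD → HOLD → HOLD → HOLD  → end HOLD, accepted
w3: ARM → RUN → HOLD → HOLD → HOLD → HOLD → HOLD → HOLD → HOLD → HOLD → HOLD → HOLD → HOLD → HOLD → HOLD → HOLD → HOLD → HOLD → HOLD  → end HOLD, accepted
w4: ARM → HOLD → HOLD → HOLD → HOLD → HOLD → HOLD → HOLD → HOLD → HOLD → HOLD → HOLD → HOLD → HOLD → HOLD  → end HOLD, accepted

4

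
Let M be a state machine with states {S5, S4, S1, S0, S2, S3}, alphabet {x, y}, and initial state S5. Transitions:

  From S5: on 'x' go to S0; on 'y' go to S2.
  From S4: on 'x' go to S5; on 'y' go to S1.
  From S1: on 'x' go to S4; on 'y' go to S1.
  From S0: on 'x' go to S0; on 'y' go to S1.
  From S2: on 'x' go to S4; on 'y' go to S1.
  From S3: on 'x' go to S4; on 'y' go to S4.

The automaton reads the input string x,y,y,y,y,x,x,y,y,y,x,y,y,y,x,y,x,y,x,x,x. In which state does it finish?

S0

start at S5
read 'x': S5 → S0
read 'y': S0 → S1
read 'y': S1 → S1
read 'y': S1 → S1
read 'y': S1 → S1
read 'x': S1 → S4
read 'x': S4 → S5
read 'y': S5 → S2
read 'y': S2 → S1
read 'y': S1 → S1
read 'x': S1 → S4
read 'y': S4 → S1
read 'y': S1 → S1
read 'y': S1 → S1
read 'x': S1 → S4
read 'y': S4 → S1
read 'x': S1 → S4
read 'y': S4 → S1
read 'x': S1 → S4
read 'x': S4 → S5
read 'x': S5 → S0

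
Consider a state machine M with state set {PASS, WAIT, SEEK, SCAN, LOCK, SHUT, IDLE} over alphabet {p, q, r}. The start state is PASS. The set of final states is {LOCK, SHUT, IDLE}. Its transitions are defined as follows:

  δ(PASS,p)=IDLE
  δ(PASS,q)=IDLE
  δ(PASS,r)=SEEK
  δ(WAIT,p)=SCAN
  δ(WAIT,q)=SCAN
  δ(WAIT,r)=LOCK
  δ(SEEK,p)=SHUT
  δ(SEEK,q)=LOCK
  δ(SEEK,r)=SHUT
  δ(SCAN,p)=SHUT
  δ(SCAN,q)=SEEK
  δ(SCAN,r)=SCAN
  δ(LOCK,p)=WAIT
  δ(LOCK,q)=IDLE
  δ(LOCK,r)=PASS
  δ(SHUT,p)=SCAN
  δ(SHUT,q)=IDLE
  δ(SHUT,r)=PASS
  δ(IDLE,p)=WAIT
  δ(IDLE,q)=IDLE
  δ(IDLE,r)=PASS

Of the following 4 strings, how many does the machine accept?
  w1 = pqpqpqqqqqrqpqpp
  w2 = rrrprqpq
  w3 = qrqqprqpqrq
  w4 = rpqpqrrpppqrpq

w1:
  start at PASS
  read 'p': PASS → IDLE
  read 'q': IDLE → IDLE
  read 'p': IDLE → WAIT
  read 'q': WAIT → SCAN
  read 'p': SCAN → SHUT
  read 'q': SHUT → IDLE
  read 'q': IDLE → IDLE
  read 'q': IDLE → IDLE
  read 'q': IDLE → IDLE
  read 'q': IDLE → IDLE
  read 'r': IDLE → PASS
  read 'q': PASS → IDLE
  read 'p': IDLE → WAIT
  read 'q': WAIT → SCAN
  read 'p': SCAN → SHUT
  read 'p': SHUT → SCAN
  end SCAN, rejected
w2:
  start at PASS
  read 'r': PASS → SEEK
  read 'r': SEEK → SHUT
  read 'r': SHUT → PASS
  read 'p': PASS → IDLE
  read 'r': IDLE → PASS
  read 'q': PASS → IDLE
  read 'p': IDLE → WAIT
  read 'q': WAIT → SCAN
  end SCAN, rejected
w3:
  start at PASS
  read 'q': PASS → IDLE
  read 'r': IDLE → PASS
  read 'q': PASS → IDLE
  read 'q': IDLE → IDLE
  read 'p': IDLE → WAIT
  read 'r': WAIT → LOCK
  read 'q': LOCK → IDLE
  read 'p': IDLE → WAIT
  read 'q': WAIT → SCAN
  read 'r': SCAN → SCAN
  read 'q': SCAN → SEEK
  end SEEK, rejected
w4:
  start at PASS
  read 'r': PASS → SEEK
  read 'p': SEEK → SHUT
  read 'q': SHUT → IDLE
  read 'p': IDLE → WAIT
  read 'q': WAIT → SCAN
  read 'r': SCAN → SCAN
  read 'r': SCAN → SCAN
  read 'p': SCAN → SHUT
  read 'p': SHUT → SCAN
  read 'p': SCAN → SHUT
  read 'q': SHUT → IDLE
  read 'r': IDLE → PASS
  read 'p': PASS → IDLE
  read 'q': IDLE → IDLE
  end IDLE, accepted

1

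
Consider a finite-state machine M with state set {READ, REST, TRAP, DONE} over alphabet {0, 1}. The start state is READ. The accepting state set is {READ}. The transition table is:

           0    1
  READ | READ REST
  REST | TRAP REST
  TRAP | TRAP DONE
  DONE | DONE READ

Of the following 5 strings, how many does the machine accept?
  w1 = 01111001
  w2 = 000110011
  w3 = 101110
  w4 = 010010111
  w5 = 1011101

w1: READ → READ → REST → REST → REST → REST → TRAP → TRAP → DONE  → end DONE, rejected
w2: READ → READ → READ → READ → REST → REST → TRAP → TRAP → DONE → READ  → end READ, accepted
w3: READ → REST → TRAP → DONE → READ → REST → TRAP  → end TRAP, rejected
w4: READ → READ → REST → TRAP → TRAP → DONE → DONE → READ → REST → REST  → end REST, rejected
w5: READ → REST → TRAP → DONE → READ → REST → TRAP → DONE  → end DONE, rejected

1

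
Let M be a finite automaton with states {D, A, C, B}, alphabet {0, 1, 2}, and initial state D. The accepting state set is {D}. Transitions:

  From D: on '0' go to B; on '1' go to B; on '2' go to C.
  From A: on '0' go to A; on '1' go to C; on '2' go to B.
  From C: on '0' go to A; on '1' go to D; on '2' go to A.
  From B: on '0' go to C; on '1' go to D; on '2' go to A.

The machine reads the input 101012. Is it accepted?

No

D → B → C → D → B → D → C
End state C is not accepting.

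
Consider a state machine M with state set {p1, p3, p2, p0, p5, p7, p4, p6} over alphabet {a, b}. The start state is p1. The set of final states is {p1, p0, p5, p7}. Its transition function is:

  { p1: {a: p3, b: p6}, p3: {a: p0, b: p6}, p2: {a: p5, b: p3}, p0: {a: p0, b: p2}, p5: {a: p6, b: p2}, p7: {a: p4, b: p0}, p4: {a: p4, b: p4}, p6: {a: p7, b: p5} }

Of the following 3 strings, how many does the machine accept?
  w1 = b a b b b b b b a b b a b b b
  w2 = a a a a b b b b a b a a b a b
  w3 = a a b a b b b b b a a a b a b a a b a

0

w1: Trace: p1 -b-> p6 -a-> p7 -b-> p0 -b-> p2 -b-> p3 -b-> p6 -b-> p5 -b-> p2 -a-> p5 -b-> p2 -b-> p3 -a-> p0 -b-> p2 -b-> p3 -b-> p6  → end p6, rejected
w2: Trace: p1 -a-> p3 -a-> p0 -a-> p0 -a-> p0 -b-> p2 -b-> p3 -b-> p6 -b-> p5 -a-> p6 -b-> p5 -a-> p6 -a-> p7 -b-> p0 -a-> p0 -b-> p2  → end p2, rejected
w3: Trace: p1 -a-> p3 -a-> p0 -b-> p2 -a-> p5 -b-> p2 -b-> p3 -b-> p6 -b-> p5 -b-> p2 -a-> p5 -a-> p6 -a-> p7 -b-> p0 -a-> p0 -b-> p2 -a-> p5 -a-> p6 -b-> p5 -a-> p6  → end p6, rejected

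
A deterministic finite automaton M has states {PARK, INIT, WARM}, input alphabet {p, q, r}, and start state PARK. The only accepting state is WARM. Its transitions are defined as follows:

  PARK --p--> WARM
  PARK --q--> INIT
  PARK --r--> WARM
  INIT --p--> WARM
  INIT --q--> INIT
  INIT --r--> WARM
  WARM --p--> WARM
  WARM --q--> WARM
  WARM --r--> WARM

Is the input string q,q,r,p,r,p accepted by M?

Yes

PARK → INIT → INIT → WARM → WARM → WARM → WARM
End state WARM is accepting.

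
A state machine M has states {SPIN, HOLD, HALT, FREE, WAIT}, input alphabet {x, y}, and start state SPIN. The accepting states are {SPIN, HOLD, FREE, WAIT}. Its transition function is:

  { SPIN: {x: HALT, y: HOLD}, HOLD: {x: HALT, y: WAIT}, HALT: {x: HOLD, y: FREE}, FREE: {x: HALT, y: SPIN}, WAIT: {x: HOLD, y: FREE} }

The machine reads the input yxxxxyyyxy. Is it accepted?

SPIN → HOLD → HALT → HOLD → HALT → HOLD → WAIT → FREE → SPIN → HALT → FREE
End state FREE is accepting.

Yes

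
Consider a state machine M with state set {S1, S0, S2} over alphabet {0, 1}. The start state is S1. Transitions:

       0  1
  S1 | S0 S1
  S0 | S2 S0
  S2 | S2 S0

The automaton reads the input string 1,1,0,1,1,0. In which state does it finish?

S1 → S1 → S1 → S0 → S0 → S0 → S2

S2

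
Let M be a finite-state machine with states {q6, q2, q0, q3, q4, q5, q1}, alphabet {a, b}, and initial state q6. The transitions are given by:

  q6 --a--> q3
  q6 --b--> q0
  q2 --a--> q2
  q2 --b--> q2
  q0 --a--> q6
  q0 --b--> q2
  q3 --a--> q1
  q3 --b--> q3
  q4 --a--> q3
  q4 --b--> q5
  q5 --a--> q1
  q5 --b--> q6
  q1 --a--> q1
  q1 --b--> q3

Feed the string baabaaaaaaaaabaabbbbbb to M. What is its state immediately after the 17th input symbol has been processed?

q6 → q0 → q6 → q3 → q3 → q1 → q1 → q1 → q1 → q1 → q1 → q1 → q1 → q1 → q3 → q1 → q1 → q3
After 17 symbols: q3.

q3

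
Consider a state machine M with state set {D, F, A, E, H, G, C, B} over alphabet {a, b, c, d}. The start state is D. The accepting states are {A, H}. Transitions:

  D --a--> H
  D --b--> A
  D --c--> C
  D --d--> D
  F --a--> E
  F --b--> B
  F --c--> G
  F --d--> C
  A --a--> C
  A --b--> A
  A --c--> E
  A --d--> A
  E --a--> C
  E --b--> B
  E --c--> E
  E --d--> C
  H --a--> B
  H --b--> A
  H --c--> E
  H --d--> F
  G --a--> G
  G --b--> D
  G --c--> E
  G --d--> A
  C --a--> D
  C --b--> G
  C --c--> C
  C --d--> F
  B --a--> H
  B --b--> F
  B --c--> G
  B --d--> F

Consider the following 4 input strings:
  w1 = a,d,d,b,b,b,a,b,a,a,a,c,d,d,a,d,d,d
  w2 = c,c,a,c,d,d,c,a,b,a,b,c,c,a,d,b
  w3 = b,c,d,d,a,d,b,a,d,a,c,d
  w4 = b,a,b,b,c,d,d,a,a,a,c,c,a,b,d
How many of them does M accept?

1

w1:
  start at D
  read 'a': D → H
  read 'd': H → F
  read 'd': F → C
  read 'b': C → G
  read 'b': G → D
  read 'b': D → A
  read 'a': A → C
  read 'b': C → G
  read 'a': G → G
  read 'a': G → G
  read 'a': G → G
  read 'c': G → E
  read 'd': E → C
  read 'd': C → F
  read 'a': F → E
  read 'd': E → C
  read 'd': C → F
  read 'd': F → C
  end C, rejected
w2:
  start at D
  read 'c': D → C
  read 'c': C → C
  read 'a': C → D
  read 'c': D → C
  read 'd': C → F
  read 'd': F → C
  read 'c': C → C
  read 'a': C → D
  read 'b': D → A
  read 'a': A → C
  read 'b': C → G
  read 'c': G → E
  read 'c': E → E
  read 'a': E → C
  read 'd': C → F
  read 'b': F → B
  end B, rejected
w3:
  start at D
  read 'b': D → A
  read 'c': A → E
  read 'd': E → C
  read 'd': C → F
  read 'a': F → E
  read 'd': E → C
  read 'b': C → G
  read 'a': G → G
  read 'd': G → A
  read 'a': A → C
  read 'c': C → C
  read 'd': C → F
  end F, rejected
w4:
  start at D
  read 'b': D → A
  read 'a': A → C
  read 'b': C → G
  read 'b': G → D
  read 'c': D → C
  read 'd': C → F
  read 'd': F → C
  read 'a': C → D
  read 'a': D → H
  read 'a': H → B
  read 'c': B → G
  read 'c': G → E
  read 'a': E → C
  read 'b': C → G
  read 'd': G → A
  end A, accepted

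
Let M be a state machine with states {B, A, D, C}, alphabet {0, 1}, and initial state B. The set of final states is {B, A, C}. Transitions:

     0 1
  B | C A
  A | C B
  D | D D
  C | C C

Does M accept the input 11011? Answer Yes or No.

start at B
read '1': B → A
read '1': A → B
read '0': B → C
read '1': C → C
read '1': C → C
End state C is accepting.

Yes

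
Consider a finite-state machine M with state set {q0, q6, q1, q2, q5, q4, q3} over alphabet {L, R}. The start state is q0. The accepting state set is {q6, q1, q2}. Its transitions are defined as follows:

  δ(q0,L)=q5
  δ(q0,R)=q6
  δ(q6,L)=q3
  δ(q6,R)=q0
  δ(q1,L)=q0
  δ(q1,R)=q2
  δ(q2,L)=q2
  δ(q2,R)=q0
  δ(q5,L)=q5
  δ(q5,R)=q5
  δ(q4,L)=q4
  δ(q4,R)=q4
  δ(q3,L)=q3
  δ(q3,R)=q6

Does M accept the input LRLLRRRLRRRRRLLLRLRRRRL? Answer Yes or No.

No

Trace: q0 -L-> q5 -R-> q5 -L-> q5 -L-> q5 -R-> q5 -R-> q5 -R-> q5 -L-> q5 -R-> q5 -R-> q5 -R-> q5 -R-> q5 -R-> q5 -L-> q5 -L-> q5 -L-> q5 -R-> q5 -L-> q5 -R-> q5 -R-> q5 -R-> q5 -R-> q5 -L-> q5
End state q5 is not accepting.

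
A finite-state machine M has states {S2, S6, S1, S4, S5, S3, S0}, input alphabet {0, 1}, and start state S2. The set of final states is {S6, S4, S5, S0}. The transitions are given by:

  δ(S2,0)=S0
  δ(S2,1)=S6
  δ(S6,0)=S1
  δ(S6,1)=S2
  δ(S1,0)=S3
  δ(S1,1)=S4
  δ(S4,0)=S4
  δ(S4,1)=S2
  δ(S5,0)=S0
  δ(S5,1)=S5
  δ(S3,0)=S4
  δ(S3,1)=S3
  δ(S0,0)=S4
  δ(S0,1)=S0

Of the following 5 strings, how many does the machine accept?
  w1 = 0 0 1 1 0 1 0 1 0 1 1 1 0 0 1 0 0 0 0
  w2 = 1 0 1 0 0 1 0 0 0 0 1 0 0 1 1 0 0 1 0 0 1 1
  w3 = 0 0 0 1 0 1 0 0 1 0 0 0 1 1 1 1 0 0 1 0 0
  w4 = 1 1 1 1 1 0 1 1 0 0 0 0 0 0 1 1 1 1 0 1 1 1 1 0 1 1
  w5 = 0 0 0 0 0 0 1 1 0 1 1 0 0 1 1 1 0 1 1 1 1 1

5

w1:
  start at S2
  read '0': S2 → S0
  read '0': S0 → S4
  read '1': S4 → S2
  read '1': S2 → S6
  read '0': S6 → S1
  read '1': S1 → S4
  read '0': S4 → S4
  read '1': S4 → S2
  read '0': S2 → S0
  read '1': S0 → S0
  read '1': S0 → S0
  read '1': S0 → S0
  read '0': S0 → S4
  read '0': S4 → S4
  read '1': S4 → S2
  read '0': S2 → S0
  read '0': S0 → S4
  read '0': S4 → S4
  read '0': S4 → S4
  end S4, accepted
w2:
  start at S2
  read '1': S2 → S6
  read '0': S6 → S1
  read '1': S1 → S4
  read '0': S4 → S4
  read '0': S4 → S4
  read '1': S4 → S2
  read '0': S2 → S0
  read '0': S0 → S4
  read '0': S4 → S4
  read '0': S4 → S4
  read '1': S4 → S2
  read '0': S2 → S0
  read '0': S0 → S4
  read '1': S4 → S2
  read '1': S2 → S6
  read '0': S6 → S1
  read '0': S1 → S3
  read '1': S3 → S3
  read '0': S3 → S4
  read '0': S4 → S4
  read '1': S4 → S2
  read '1': S2 → S6
  end S6, accepted
w3:
  start at S2
  read '0': S2 → S0
  read '0': S0 → S4
  read '0': S4 → S4
  read '1': S4 → S2
  read '0': S2 → S0
  read '1': S0 → S0
  read '0': S0 → S4
  read '0': S4 → S4
  read '1': S4 → S2
  read '0': S2 → S0
  read '0': S0 → S4
  read '0': S4 → S4
  read '1': S4 → S2
  read '1': S2 → S6
  read '1': S6 → S2
  read '1': S2 → S6
  read '0': S6 → S1
  read '0': S1 → S3
  read '1': S3 → S3
  read '0': S3 → S4
  read '0': S4 → S4
  end S4, accepted
w4:
  start at S2
  read '1': S2 → S6
  read '1': S6 → S2
  read '1': S2 → S6
  read '1': S6 → S2
  read '1': S2 → S6
  read '0': S6 → S1
  read '1': S1 → S4
  read '1': S4 → S2
  read '0': S2 → S0
  read '0': S0 → S4
  read '0': S4 → S4
  read '0': S4 → S4
  read '0': S4 → S4
  read '0': S4 → S4
  read '1': S4 → S2
  read '1': S2 → S6
  read '1': S6 → S2
  read '1': S2 → S6
  read '0': S6 → S1
  read '1': S1 → S4
  read '1': S4 → S2
  read '1': S2 → S6
  read '1': S6 → S2
  read '0': S2 → S0
  read '1': S0 → S0
  read '1': S0 → S0
  end S0, accepted
w5:
  start at S2
  read '0': S2 → S0
  read '0': S0 → S4
  read '0': S4 → S4
  read '0': S4 → S4
  read '0': S4 → S4
  read '0': S4 → S4
  read '1': S4 → S2
  read '1': S2 → S6
  read '0': S6 → S1
  read '1': S1 → S4
  read '1': S4 → S2
  read '0': S2 → S0
  read '0': S0 → S4
  read '1': S4 → S2
  read '1': S2 → S6
  read '1': S6 → S2
  read '0': S2 → S0
  read '1': S0 → S0
  read '1': S0 → S0
  read '1': S0 → S0
  read '1': S0 → S0
  read '1': S0 → S0
  end S0, accepted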